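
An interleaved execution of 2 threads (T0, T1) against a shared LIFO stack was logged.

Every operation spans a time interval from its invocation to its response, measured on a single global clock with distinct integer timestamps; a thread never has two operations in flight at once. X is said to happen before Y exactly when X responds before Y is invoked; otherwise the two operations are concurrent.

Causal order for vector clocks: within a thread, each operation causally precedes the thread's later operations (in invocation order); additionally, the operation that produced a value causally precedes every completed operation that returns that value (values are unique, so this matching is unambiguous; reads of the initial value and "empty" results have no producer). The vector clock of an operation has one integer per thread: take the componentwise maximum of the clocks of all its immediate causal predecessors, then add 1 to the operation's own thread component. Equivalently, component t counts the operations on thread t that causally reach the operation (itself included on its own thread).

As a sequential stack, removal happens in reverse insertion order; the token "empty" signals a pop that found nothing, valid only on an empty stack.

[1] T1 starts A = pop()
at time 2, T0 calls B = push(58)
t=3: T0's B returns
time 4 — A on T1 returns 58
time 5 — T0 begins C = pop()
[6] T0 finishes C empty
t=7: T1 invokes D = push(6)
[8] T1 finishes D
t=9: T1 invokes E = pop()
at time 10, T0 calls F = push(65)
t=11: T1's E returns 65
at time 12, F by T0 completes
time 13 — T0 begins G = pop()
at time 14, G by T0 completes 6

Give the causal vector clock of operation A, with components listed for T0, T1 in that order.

B, invoked 2, has no incoming edges; only T0's bump applies → (1, 0)
A, invoked 1, takes VC(B)=(1, 0) under max, adds 1 for T1 → (1, 1)
C, invoked 5, takes VC(B)=(1, 0) under max, adds 1 for T0 → (2, 0)
D, invoked 7, takes VC(A)=(1, 1) under max, adds 1 for T1 → (1, 2)
F, invoked 10, takes VC(C)=(2, 0) under max, adds 1 for T0 → (3, 0)
E, invoked 9, takes VC(D)=(1, 2), VC(F)=(3, 0) under max, adds 1 for T1 → (3, 3)
G, invoked 13, takes VC(D)=(1, 2), VC(F)=(3, 0) under max, adds 1 for T0 → (4, 2)
target: VC(A) = (1, 1)

(1, 1)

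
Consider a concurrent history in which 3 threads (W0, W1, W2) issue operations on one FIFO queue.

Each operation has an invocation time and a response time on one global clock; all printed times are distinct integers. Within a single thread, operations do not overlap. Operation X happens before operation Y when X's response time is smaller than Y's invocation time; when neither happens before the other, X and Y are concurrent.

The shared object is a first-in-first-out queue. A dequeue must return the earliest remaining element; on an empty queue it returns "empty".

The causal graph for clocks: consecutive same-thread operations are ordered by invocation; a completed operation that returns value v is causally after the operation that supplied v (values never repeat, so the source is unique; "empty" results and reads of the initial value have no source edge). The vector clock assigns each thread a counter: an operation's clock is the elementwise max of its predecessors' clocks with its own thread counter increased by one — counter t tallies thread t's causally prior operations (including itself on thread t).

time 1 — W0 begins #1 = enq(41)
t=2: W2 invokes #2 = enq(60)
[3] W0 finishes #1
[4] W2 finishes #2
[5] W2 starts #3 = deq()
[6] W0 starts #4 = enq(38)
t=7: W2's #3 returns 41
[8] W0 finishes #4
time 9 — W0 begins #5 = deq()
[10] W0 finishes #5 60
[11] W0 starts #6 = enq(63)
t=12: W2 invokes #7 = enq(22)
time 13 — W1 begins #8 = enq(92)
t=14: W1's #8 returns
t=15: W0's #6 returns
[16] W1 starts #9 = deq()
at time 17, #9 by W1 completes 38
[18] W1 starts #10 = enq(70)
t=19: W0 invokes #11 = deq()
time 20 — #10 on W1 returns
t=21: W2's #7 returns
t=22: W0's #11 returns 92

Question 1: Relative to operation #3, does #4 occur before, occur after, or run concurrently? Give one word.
concurrent

#4 spans [6,8], #3 spans [5,7]
the intervals overlap in both directions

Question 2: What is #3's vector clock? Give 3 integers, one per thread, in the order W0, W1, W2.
(1, 0, 2)

#2, invoked 2, has no incoming edges; only W2's bump applies → (0, 0, 1)
#8, invoked 13, has no incoming edges; only W1's bump applies → (0, 1, 0)
#1, invoked 1, has no incoming edges; only W0's bump applies → (1, 0, 0)
invoked at 6, #4 merges VC(#1)=(1, 0, 0) and bumps W0's slot → (2, 0, 0)
invoked at 5, #3 merges VC(#1)=(1, 0, 0), VC(#2)=(0, 0, 1) and bumps W2's slot → (1, 0, 2)
invoked at 12, #7 merges VC(#3)=(1, 0, 2) and bumps W2's slot → (1, 0, 3)
invoked at 16, #9 merges VC(#4)=(2, 0, 0), VC(#8)=(0, 1, 0) and bumps W1's slot → (2, 2, 0)
invoked at 9, #5 merges VC(#2)=(0, 0, 1), VC(#4)=(2, 0, 0) and bumps W0's slot → (3, 0, 1)
invoked at 18, #10 merges VC(#9)=(2, 2, 0) and bumps W1's slot → (2, 3, 0)
invoked at 11, #6 merges VC(#5)=(3, 0, 1) and bumps W0's slot → (4, 0, 1)
invoked at 19, #11 merges VC(#6)=(4, 0, 1), VC(#8)=(0, 1, 0) and bumps W0's slot → (5, 1, 1)
target: VC(#3) = (1, 0, 2)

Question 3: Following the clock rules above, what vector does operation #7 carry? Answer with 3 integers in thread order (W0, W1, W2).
(1, 0, 3)

#2 (invocation 2): nothing precedes it; W2's component alone gives (0, 0, 1)
#8 (invocation 13): nothing precedes it; W1's component alone gives (0, 1, 0)
#1 (invocation 1): nothing precedes it; W0's component alone gives (1, 0, 0)
merge at #4 (invoked 6): VC(#1)=(1, 0, 0), own-thread bump on W0 → (2, 0, 0)
merge at #3 (invoked 5): VC(#1)=(1, 0, 0), VC(#2)=(0, 0, 1), own-thread bump on W2 → (1, 0, 2)
merge at #7 (invoked 12): VC(#3)=(1, 0, 2), own-thread bump on W2 → (1, 0, 3)
merge at #9 (invoked 16): VC(#4)=(2, 0, 0), VC(#8)=(0, 1, 0), own-thread bump on W1 → (2, 2, 0)
merge at #5 (invoked 9): VC(#2)=(0, 0, 1), VC(#4)=(2, 0, 0), own-thread bump on W0 → (3, 0, 1)
merge at #10 (invoked 18): VC(#9)=(2, 2, 0), own-thread bump on W1 → (2, 3, 0)
merge at #6 (invoked 11): VC(#5)=(3, 0, 1), own-thread bump on W0 → (4, 0, 1)
merge at #11 (invoked 19): VC(#6)=(4, 0, 1), VC(#8)=(0, 1, 0), own-thread bump on W0 → (5, 1, 1)
target: VC(#7) = (1, 0, 3)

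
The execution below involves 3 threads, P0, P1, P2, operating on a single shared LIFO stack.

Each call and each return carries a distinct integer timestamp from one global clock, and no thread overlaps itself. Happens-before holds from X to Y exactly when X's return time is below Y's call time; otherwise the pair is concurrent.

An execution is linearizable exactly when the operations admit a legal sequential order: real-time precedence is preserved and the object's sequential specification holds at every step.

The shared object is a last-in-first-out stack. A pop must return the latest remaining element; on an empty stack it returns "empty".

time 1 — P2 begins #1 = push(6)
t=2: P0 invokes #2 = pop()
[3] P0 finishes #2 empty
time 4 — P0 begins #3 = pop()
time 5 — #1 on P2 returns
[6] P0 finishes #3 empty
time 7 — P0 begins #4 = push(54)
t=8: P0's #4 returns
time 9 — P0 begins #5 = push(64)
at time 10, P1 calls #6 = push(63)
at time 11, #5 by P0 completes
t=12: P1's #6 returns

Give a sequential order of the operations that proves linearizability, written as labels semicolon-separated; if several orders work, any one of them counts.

#2; #3; #1; #4; #5; #6

1. #2 pop() → empty, leaving stack <>
2. #3 pop() → empty, leaving stack <>
3. #1 push(6), leaving stack <6>
4. #4 push(54), leaving stack <6,54>
5. #5 push(64), leaving stack <6,54,64>
6. #6 push(63), leaving stack <6,54,64,63>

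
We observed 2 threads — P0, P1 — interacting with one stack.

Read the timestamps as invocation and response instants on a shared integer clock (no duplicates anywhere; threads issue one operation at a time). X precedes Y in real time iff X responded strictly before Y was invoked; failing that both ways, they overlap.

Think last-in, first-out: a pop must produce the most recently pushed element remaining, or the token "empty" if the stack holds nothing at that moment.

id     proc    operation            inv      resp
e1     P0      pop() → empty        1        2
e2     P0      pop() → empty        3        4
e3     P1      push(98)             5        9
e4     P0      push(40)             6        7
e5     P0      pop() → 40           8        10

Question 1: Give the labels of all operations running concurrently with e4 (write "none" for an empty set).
Answer: e3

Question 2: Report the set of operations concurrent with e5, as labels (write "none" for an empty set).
Answer: e3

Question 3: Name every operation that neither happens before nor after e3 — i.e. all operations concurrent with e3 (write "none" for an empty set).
Answer: e4, e5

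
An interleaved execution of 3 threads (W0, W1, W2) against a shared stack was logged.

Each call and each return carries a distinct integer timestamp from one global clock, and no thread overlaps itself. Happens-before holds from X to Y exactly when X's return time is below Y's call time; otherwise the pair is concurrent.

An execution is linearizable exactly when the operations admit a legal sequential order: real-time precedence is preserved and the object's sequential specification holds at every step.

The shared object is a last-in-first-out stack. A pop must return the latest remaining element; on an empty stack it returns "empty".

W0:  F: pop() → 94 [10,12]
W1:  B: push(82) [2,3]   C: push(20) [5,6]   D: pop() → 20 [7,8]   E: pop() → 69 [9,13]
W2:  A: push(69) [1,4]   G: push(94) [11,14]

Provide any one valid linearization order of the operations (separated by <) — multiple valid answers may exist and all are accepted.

B < A < C < D < E < G < F

step 1: B push(82) — stack <82>
step 2: A push(69) — stack <82,69>
step 3: C push(20) — stack <82,69,20>
step 4: D pop() → 20 — stack <82,69>
step 5: E pop() → 69 — stack <82>
step 6: G push(94) — stack <82,94>
step 7: F pop() → 94 — stack <82>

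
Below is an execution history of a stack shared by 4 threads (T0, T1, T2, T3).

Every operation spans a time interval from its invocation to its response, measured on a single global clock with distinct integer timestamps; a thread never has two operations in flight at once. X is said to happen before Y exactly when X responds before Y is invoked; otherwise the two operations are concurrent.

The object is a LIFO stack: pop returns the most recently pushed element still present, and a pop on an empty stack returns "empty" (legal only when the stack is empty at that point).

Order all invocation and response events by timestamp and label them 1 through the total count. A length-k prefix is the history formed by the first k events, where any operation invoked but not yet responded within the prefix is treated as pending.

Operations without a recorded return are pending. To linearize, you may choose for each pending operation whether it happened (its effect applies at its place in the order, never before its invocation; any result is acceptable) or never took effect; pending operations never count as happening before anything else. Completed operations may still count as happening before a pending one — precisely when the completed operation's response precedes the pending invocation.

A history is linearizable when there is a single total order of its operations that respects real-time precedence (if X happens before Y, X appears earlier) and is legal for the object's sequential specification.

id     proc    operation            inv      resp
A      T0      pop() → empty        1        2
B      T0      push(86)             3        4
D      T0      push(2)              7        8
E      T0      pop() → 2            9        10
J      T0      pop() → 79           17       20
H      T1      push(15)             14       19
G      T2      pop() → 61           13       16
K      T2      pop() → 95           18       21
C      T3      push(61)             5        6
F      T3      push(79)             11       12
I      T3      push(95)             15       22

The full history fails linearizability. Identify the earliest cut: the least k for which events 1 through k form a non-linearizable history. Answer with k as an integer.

16

events 1..15 are linearizable; a witness order is A, B, C, D, E, F:
1. A pop() → empty, leaving stack <>
2. B push(86), leaving stack <86>
3. C push(61), leaving stack <86,61>
4. D push(2), leaving stack <86,61,2>
5. E pop() → 2, leaving stack <86,61>
6. F push(79), leaving stack <86,61,79>
with event 16 included (G responding at time 16), all real-time-consistent orders fail
no completion choice of the 2 pending operations (H, I) rescues it — every subset was tried
e.g. A, B, C, D, E, F, G (pending dropped): illegal at step 7, since G pop() → 61 cannot apply there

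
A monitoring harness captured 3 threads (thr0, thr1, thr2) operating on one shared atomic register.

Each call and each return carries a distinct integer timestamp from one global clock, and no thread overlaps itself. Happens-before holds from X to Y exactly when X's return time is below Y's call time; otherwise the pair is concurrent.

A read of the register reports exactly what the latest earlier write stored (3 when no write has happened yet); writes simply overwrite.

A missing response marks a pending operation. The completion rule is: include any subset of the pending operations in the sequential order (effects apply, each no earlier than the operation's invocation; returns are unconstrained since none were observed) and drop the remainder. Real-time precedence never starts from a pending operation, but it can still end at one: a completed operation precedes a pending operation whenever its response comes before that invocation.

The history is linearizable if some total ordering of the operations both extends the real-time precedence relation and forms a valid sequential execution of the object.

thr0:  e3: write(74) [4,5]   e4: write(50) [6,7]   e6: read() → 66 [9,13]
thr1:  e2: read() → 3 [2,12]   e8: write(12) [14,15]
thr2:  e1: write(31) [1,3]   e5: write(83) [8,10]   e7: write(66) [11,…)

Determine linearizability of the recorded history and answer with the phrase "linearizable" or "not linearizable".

linearizable

a witness: e2, e1, e3, e4, e5, e7, e6, e8
step 1: e2 read() → 3 — value 3
step 2: e1 write(31) — value 31
step 3: e3 write(74) — value 74
step 4: e4 write(50) — value 50
step 5: e5 write(83) — value 83
step 6: e7 write(66) (pending, included) — value 66
step 7: e6 read() → 66 — value 66
step 8: e8 write(12) — value 12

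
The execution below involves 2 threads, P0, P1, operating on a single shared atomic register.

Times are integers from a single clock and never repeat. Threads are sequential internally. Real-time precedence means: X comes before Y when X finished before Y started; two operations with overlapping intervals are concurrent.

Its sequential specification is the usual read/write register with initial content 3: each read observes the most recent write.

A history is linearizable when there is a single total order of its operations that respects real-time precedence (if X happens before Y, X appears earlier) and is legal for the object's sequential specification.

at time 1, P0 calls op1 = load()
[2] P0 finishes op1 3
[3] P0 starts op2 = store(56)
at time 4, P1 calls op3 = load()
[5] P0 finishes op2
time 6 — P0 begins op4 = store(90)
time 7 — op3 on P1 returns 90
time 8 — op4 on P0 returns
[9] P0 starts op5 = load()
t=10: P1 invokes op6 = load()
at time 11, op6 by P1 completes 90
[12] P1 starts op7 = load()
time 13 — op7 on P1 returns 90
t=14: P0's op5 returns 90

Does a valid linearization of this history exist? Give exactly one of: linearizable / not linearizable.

linearizable

a witness: op1, op2, op4, op3, op5, op6, op7
after step 1 (op1 load() → 3): value 3
after step 2 (op2 store(56)): value 56
after step 3 (op4 store(90)): value 90
after step 4 (op3 load() → 90): value 90
after step 5 (op5 load() → 90): value 90
after step 6 (op6 load() → 90): value 90
after step 7 (op7 load() → 90): value 90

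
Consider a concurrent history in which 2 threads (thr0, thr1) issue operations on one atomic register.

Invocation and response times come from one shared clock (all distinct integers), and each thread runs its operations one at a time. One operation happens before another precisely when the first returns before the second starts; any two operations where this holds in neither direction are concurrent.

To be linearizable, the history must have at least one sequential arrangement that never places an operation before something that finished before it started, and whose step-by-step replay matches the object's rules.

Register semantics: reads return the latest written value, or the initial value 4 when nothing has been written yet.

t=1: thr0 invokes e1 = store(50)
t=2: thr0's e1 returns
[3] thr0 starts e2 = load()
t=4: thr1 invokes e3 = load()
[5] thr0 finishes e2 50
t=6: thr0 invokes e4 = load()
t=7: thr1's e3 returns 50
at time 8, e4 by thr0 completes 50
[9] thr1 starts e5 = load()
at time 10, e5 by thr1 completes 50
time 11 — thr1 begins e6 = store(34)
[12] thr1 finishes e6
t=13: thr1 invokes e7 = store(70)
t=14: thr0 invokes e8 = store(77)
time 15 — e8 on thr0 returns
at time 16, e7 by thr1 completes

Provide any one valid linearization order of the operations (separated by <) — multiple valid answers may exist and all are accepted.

e1 < e2 < e3 < e4 < e5 < e6 < e7 < e8

1. e1 store(50), leaving value 50
2. e2 load() → 50, leaving value 50
3. e3 load() → 50, leaving value 50
4. e4 load() → 50, leaving value 50
5. e5 load() → 50, leaving value 50
6. e6 store(34), leaving value 34
7. e7 store(70), leaving value 70
8. e8 store(77), leaving value 77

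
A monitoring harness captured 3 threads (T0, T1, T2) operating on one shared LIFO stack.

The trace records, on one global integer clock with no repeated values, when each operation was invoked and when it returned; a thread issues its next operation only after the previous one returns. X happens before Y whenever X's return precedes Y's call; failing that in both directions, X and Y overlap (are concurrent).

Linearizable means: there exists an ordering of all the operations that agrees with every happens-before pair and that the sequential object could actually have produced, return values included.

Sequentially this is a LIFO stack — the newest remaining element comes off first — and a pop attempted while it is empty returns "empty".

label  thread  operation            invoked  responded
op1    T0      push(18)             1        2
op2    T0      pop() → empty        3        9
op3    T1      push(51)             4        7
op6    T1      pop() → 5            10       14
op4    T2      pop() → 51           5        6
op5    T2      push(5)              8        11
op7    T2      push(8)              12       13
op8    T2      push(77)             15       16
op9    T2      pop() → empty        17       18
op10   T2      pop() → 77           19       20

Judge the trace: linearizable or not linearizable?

not linearizable

events 1..8 are fine; event 9 — the response of op2 at time 9 — makes the prefix non-linearizable
6 orders of the 4 completed LIFO stack ops respect real time; none is legal
completion choices over the 1 pending operation (op5) were checked; none helps
take op1, op2, op3, op4 (pending dropped): step 2 already fails, because op2 pop() → empty cannot occur there
take op1, op2, op4, op3 (pending dropped): step 2 already fails, because op2 pop() → empty cannot occur there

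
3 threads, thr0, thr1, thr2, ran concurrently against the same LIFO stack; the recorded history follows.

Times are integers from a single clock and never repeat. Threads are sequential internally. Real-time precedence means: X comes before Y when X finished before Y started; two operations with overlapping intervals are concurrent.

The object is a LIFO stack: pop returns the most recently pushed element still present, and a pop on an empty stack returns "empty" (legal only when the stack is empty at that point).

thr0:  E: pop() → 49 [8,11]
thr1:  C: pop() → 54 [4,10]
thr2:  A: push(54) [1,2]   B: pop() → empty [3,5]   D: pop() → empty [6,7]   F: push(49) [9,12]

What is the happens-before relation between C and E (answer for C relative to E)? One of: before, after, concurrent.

concurrent

C spans [4,10], E spans [8,11]
the intervals overlap in both directions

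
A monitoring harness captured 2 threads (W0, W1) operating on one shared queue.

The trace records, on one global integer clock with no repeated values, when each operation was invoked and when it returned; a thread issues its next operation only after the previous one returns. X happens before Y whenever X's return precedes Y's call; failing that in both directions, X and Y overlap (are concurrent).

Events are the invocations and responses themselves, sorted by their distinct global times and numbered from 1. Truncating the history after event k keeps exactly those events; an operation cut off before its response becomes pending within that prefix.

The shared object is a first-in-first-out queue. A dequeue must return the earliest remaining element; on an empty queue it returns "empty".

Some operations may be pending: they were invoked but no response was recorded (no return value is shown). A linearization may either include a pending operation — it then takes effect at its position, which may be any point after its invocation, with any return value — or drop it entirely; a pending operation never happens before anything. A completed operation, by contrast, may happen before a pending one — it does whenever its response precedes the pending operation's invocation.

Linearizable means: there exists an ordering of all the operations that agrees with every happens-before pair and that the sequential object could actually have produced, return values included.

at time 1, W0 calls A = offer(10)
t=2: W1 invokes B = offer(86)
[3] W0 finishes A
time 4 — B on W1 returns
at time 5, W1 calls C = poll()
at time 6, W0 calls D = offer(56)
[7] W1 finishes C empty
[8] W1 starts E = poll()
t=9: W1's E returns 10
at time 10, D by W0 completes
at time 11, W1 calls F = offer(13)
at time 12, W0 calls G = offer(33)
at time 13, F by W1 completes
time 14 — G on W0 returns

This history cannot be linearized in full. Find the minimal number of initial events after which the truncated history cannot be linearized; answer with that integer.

7

events 1..6 are linearizable, e.g. via A, B:
1. A offer(10), leaving queue <10>
2. B offer(86), leaving queue <10,86>
with event 7 included (C responding at time 7), all real-time-consistent orders fail
including or dropping the 1 pending operation (D) in any combination fails
for example A, B, C (pending dropped) fails at step 3: C poll() → empty is not legal there
for example B, A, C (pending dropped) fails at step 3: C poll() → empty is not legal there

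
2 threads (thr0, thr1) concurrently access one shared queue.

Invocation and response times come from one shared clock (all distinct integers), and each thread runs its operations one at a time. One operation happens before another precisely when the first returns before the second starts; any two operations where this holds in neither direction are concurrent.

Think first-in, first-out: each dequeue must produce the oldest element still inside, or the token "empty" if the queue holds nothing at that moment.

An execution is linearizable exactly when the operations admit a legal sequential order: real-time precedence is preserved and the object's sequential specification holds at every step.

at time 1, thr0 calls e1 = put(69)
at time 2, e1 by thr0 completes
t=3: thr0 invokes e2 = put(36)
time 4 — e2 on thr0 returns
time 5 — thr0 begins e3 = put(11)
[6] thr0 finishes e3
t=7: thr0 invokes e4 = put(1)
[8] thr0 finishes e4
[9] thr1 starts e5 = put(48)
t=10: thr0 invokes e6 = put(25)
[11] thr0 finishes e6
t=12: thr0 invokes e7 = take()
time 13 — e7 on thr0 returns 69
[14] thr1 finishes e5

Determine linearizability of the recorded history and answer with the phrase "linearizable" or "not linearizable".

one valid linearization: e1, e2, e3, e4, e5, e6, e7
after step 1 (e1 put(69)): queue <69>
after step 2 (e2 put(36)): queue <69,36>
after step 3 (e3 put(11)): queue <69,36,11>
after step 4 (e4 put(1)): queue <69,36,11,1>
after step 5 (e5 put(48)): queue <69,36,11,1,48>
after step 6 (e6 put(25)): queue <69,36,11,1,48,25>
after step 7 (e7 take() → 69): queue <36,11,1,48,25>

linearizable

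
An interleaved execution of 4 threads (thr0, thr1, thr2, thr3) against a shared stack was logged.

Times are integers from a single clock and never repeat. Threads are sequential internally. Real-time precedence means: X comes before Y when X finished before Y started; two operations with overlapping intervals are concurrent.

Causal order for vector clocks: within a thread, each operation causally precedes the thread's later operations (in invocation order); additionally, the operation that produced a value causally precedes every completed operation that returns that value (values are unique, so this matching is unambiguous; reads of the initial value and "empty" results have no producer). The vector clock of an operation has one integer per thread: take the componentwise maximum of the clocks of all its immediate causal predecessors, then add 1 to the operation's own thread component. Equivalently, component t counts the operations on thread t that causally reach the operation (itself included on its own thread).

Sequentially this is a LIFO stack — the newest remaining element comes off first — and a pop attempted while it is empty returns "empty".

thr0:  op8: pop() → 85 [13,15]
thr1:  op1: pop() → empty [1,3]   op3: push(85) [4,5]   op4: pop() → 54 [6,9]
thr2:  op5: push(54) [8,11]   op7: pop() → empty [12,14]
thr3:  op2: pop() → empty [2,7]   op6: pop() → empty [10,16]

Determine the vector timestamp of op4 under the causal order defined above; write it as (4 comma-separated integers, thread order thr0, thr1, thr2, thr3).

(0, 3, 1, 0)

invoked at 2, op2 has no predecessors; its own thr3 bump gives (0, 0, 0, 1)
invoked at 8, op5 has no predecessors; its own thr2 bump gives (0, 0, 1, 0)
invoked at 1, op1 has no predecessors; its own thr1 bump gives (0, 1, 0, 0)
op6 (invocation 10): componentwise max over VC(op2)=(0, 0, 0, 1), +1 at thr3, giving (0, 0, 0, 2)
op7 (invocation 12): componentwise max over VC(op5)=(0, 0, 1, 0), +1 at thr2, giving (0, 0, 2, 0)
op3 (invocation 4): componentwise max over VC(op1)=(0, 1, 0, 0), +1 at thr1, giving (0, 2, 0, 0)
op8 (invocation 13): componentwise max over VC(op3)=(0, 2, 0, 0), +1 at thr0, giving (1, 2, 0, 0)
op4 (invocation 6): componentwise max over VC(op3)=(0, 2, 0, 0), VC(op5)=(0, 0, 1, 0), +1 at thr1, giving (0, 3, 1, 0)
target: VC(op4) = (0, 3, 1, 0)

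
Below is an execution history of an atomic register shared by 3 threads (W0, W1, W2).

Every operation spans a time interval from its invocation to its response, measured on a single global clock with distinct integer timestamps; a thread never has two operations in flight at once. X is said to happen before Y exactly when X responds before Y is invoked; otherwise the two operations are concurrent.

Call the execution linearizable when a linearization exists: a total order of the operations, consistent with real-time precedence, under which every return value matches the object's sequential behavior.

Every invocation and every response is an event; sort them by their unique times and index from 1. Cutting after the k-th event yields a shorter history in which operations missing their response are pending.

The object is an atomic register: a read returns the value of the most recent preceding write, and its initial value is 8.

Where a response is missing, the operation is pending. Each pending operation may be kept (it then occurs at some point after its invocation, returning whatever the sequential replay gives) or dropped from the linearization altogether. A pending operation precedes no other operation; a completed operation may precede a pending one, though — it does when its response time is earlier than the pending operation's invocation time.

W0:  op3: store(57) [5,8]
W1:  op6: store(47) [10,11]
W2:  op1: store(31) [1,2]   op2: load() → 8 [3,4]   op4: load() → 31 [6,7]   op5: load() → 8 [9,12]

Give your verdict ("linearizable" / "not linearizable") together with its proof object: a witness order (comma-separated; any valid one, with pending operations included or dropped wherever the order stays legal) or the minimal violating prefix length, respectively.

cut after 3 events: linearizable; cut after 4 events (op2 responds, time 4): not linearizable
a single order respects real time; the 2 completed atomic register operations fail replay along it
sample order op1, op2 stalls at step 2 — op2 load() → 8 has no legal effect

not linearizable — minimal violating prefix: 4 events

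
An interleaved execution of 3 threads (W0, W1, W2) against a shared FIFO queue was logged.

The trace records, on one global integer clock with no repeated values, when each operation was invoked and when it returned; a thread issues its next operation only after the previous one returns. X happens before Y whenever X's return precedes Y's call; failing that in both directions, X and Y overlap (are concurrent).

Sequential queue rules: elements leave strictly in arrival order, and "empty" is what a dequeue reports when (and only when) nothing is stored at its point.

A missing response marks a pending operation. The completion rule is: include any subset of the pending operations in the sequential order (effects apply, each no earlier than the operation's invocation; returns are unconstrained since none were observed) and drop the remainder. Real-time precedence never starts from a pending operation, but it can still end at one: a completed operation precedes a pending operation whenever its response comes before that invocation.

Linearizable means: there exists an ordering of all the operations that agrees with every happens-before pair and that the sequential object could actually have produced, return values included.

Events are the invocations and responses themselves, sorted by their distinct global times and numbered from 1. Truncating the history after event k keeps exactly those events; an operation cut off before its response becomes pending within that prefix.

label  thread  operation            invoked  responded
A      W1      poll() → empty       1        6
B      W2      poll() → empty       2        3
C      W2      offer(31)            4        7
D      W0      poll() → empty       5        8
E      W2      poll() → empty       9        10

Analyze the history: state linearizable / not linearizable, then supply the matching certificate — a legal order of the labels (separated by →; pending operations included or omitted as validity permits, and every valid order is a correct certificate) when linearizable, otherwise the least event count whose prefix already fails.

prefix check: 1..9 passes, 1..10 fails once E's time-10 response joins
8 orders of the 5 completed FIFO queue ops respect real time; none is legal
take A, B, C, D, E: step 4 already fails, because D poll() → empty cannot occur there
take A, B, D, C, E: step 5 already fails, because E poll() → empty cannot occur there

not linearizable — minimal violating prefix: 10 events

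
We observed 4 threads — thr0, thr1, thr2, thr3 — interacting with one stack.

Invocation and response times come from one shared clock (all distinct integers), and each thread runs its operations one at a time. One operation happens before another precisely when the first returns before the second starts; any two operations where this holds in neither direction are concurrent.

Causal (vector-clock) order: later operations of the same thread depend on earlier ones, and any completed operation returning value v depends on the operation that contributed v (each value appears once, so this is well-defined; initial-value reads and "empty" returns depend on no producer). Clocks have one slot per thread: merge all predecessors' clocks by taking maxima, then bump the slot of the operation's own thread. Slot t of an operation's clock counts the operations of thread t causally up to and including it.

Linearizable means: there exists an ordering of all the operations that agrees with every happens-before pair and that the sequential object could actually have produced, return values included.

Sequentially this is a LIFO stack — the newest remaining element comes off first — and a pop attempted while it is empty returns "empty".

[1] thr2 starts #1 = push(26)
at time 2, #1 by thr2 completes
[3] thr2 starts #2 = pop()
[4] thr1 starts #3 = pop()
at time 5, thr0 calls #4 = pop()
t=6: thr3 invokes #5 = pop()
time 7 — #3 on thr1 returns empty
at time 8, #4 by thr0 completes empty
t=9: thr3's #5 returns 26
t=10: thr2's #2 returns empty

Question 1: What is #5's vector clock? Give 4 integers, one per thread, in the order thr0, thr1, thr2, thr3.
#1, invoked 1, has no incoming edges; only thr2's bump applies → (0, 0, 1, 0)
#3, invoked 4, has no incoming edges; only thr1's bump applies → (0, 1, 0, 0)
#4, invoked 5, has no incoming edges; only thr0's bump applies → (1, 0, 0, 0)
merge at #5 (invoked 6): VC(#1)=(0, 0, 1, 0), own-thread bump on thr3 → (0, 0, 1, 1)
merge at #2 (invoked 3): VC(#1)=(0, 0, 1, 0), own-thread bump on thr2 → (0, 0, 2, 0)
target: VC(#5) = (0, 0, 1, 1)

(0, 0, 1, 1)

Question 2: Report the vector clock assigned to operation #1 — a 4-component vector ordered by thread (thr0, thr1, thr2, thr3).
invoked at 1, #1 has no predecessors; its own thr2 bump gives (0, 0, 1, 0)
invoked at 4, #3 has no predecessors; its own thr1 bump gives (0, 1, 0, 0)
invoked at 5, #4 has no predecessors; its own thr0 bump gives (1, 0, 0, 0)
#5, invoked 6, takes VC(#1)=(0, 0, 1, 0) under max, adds 1 for thr3 → (0, 0, 1, 1)
#2, invoked 3, takes VC(#1)=(0, 0, 1, 0) under max, adds 1 for thr2 → (0, 0, 2, 0)
target: VC(#1) = (0, 0, 1, 0)

(0, 0, 1, 0)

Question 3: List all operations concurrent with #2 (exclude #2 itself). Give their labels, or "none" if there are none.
#2 spans [3,10]; an op avoiding the whole window 3..10 is ordered, any other is concurrent
#1 [1,2]: before
#3 [4,7]: concurrent
#4 [5,8]: concurrent
#5 [6,9]: concurrent

#3, #4, #5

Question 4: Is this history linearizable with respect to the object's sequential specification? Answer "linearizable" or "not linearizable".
witness order: #1, #5, #2, #3, #4
1. #1 push(26), leaving stack <26>
2. #5 pop() → 26, leaving stack <>
3. #2 pop() → empty, leaving stack <>
4. #3 pop() → empty, leaving stack <>
5. #4 pop() → empty, leaving stack <>

linearizable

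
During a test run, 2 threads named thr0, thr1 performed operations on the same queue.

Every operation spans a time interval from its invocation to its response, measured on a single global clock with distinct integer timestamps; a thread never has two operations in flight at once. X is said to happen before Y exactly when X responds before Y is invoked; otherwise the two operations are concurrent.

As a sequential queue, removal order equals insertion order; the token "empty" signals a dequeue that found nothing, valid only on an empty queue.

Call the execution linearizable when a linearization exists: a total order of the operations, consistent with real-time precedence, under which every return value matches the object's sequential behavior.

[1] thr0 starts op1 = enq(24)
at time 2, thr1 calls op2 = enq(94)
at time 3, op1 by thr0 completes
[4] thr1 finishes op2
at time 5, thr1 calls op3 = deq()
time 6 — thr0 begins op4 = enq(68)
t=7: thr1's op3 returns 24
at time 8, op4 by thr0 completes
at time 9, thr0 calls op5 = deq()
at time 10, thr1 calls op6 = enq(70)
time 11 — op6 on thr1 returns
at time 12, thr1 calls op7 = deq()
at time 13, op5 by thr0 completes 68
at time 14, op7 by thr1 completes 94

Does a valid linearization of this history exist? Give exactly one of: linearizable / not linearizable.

linearizable

a witness: op1, op2, op3, op4, op6, op7, op5
step 1: op1 enq(24) — queue <24>
step 2: op2 enq(94) — queue <24,94>
step 3: op3 deq() → 24 — queue <94>
step 4: op4 enq(68) — queue <94,68>
step 5: op6 enq(70) — queue <94,68,70>
step 6: op7 deq() → 94 — queue <68,70>
step 7: op5 deq() → 68 — queue <70>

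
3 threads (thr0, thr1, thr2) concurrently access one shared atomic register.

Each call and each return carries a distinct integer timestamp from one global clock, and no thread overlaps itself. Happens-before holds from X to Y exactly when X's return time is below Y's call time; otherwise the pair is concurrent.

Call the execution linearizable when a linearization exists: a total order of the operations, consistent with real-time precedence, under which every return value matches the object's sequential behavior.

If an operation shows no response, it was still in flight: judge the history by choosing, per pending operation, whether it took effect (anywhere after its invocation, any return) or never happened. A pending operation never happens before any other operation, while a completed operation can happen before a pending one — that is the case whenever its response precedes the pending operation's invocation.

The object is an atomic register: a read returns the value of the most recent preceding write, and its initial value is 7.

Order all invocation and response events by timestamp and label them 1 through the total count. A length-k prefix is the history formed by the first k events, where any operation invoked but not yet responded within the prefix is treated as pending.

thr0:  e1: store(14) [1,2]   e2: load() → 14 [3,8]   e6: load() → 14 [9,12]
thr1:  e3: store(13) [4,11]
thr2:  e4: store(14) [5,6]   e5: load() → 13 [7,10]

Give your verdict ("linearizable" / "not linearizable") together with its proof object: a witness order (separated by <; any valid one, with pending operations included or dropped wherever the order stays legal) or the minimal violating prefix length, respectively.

linearizable — witness: e1 < e2 < e4 < e6 < e3 < e5

after step 1 (e1 store(14)): value 14
after step 2 (e2 load() → 14): value 14
after step 3 (e4 store(14)): value 14
after step 4 (e6 load() → 14): value 14
after step 5 (e3 store(13)): value 13
after step 6 (e5 load() → 13): value 13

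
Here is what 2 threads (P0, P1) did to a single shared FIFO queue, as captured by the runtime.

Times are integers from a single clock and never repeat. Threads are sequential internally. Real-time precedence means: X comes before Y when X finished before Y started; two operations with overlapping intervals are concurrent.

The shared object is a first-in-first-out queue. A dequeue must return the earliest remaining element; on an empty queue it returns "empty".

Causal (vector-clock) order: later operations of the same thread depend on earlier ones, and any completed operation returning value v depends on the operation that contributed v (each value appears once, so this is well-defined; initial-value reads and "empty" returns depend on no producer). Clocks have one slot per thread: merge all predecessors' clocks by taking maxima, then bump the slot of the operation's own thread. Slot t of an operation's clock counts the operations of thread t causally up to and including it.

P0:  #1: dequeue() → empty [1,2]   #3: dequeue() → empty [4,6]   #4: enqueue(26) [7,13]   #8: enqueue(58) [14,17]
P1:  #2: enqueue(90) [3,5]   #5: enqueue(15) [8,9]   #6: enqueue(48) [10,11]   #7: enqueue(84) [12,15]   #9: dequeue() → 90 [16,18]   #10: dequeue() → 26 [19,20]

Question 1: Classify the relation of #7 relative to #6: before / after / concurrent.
#7 spans [12,15], #6 spans [10,11]
resp(#6)=11 < inv(#7)=12

after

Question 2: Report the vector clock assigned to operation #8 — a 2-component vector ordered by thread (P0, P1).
invoked at 3, #2 has no predecessors; its own P1 bump gives (0, 1)
invoked at 1, #1 has no predecessors; its own P0 bump gives (1, 0)
#5 (invocation 8): componentwise max over VC(#2)=(0, 1), +1 at P1, giving (0, 2)
#3 (invocation 4): componentwise max over VC(#1)=(1, 0), +1 at P0, giving (2, 0)
#6 (invocation 10): componentwise max over VC(#5)=(0, 2), +1 at P1, giving (0, 3)
#4 (invocation 7): componentwise max over VC(#3)=(2, 0), +1 at P0, giving (3, 0)
#7 (invocation 12): componentwise max over VC(#6)=(0, 3), +1 at P1, giving (0, 4)
#8 (invocation 14): componentwise max over VC(#4)=(3, 0), +1 at P0, giving (4, 0)
#9 (invocation 16): componentwise max over VC(#2)=(0, 1), VC(#7)=(0, 4), +1 at P1, giving (0, 5)
#10 (invocation 19): componentwise max over VC(#4)=(3, 0), VC(#9)=(0, 5), +1 at P1, giving (3, 6)
target: VC(#8) = (4, 0)

(4, 0)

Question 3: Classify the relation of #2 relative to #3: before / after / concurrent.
#2 spans [3,5], #3 spans [4,6]
the intervals overlap in both directions

concurrent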